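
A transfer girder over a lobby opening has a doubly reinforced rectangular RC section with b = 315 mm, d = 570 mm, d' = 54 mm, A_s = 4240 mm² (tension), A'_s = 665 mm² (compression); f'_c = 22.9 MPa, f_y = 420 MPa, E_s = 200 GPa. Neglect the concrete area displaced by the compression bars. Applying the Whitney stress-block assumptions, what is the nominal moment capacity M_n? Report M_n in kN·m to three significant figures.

M_n ≈ 816 kN·m

Assume both tension and compression steel yield.
Net tension couple steel: A_s − A'_s = 3575 mm².
a = (A_s − A'_s) f_y / (0.85 f'_c b) = 1501500/(0.85 × 22.9 × 315) = 244.88 mm.
c = a/β₁ = 244.88/0.85 = 288.09 mm; ε'_s = 0.003(c − d')/c = 0.0024 ≥ f_y/E_s = 0.0021, so compression steel does yield.
M_n = (A_s − A'_s) f_y (d − a/2) + A'_s f_y (d − d') = [1501500 × (570 − 122.44) + 279300 × (570 − 54)] × 10⁻⁶ = 672.01 + 144.12 = 816.13 kN·m.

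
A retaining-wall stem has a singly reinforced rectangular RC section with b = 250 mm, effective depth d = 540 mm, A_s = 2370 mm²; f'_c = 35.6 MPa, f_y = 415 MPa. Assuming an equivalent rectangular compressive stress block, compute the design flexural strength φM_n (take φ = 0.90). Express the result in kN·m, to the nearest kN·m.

T = A_s f_y = 2370 × 415 = 983550 N = 983.55 kN.
From C = T: a = T/(0.85 f'_c b) = 983550/(0.85 × 35.6 × 250) = 130.01 mm.
M_n = T(d − a/2) = 983.55 kN × (540 − 65.005) mm = 467.18 kN·m.
φM_n = 0.90 × 467.18 = 420.46 kN·m.

φM_n ≈ 420 kN·m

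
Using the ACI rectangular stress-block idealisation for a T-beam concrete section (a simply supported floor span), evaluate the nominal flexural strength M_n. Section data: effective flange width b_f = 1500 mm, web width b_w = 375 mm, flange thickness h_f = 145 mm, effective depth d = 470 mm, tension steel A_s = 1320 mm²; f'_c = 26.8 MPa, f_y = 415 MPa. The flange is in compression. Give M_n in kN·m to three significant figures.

M_n ≈ 253 kN·m

Tension: T = A_s f_y = 1320 × 415 = 547800 N.
Try a within the flange: a = T/(0.85 f'_c b_f) = 547800/(0.85 × 26.8 × 1500) = 16.03 mm.
Since a = 16.03 ≤ h_f = 145 mm, the stress block lies entirely in the flange; analyse as a rectangular beam of width b_f.
M_n = T(d − a/2) = 547800 × (470 − 8.015) = 253.08 × 10⁶ N·mm.
M_n = 253.08 kN·m.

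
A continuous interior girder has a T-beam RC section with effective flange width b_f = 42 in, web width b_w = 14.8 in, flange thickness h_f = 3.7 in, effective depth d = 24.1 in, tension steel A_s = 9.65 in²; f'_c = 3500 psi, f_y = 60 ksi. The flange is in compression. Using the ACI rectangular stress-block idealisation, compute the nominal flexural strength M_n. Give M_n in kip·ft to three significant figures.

M_n ≈ 1040 kip·ft

Tension: T = A_s f_y = 9.65 × 60 = 579 kips.
Try a within the flange: a = T/(0.85 f'_c b_f) = 579/(0.85 × 3.5 × 42) = 4.634 in.
a = 4.634 > h_f = 3.7 in: the block extends into the web. Split into flange-overhang and web parts.
C_f = 0.85 f'_c (b_f − b_w) h_f = 0.85 × 3.5 × (42 − 14.8) × 3.7 = 299.4 kips.
Remaining web compression depth: a_w = (T − C_f)/(0.85 f'_c b_w) = (579 − 299.4)/(0.85 × 3.5 × 14.8) = 6.350 in.
M_n = C_f(d − h_f/2) + (T − C_f)(d − a_w/2) = 299.4 × (24.1 − 1.85) + 279.6 × (24.1 − 3.175) = 6661.7 + 5850.6 = 12512.3 kip·in.
M_n = 12512.3/12 = 1042.69 kip·ft.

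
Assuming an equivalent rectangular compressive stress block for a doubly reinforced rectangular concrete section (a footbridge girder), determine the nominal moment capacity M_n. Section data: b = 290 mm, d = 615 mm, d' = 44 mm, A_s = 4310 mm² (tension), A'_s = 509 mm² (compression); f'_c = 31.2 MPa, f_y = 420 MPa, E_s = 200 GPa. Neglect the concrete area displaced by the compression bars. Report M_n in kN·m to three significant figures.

M_n ≈ 938 kN·m

Assume both tension and compression steel yield.
Net tension couple steel: A_s − A'_s = 3801 mm².
a = (A_s − A'_s) f_y / (0.85 f'_c b) = 1596420/(0.85 × 31.2 × 290) = 207.58 mm.
c = a/β₁ = 207.58/0.827 = 251.00 mm; ε'_s = 0.003(c − d')/c = 0.0025 ≥ f_y/E_s = 0.0021, so compression steel does yield.
M_n = (A_s − A'_s) f_y (d − a/2) + A'_s f_y (d − d') = [1596420 × (615 − 103.79) + 213780 × (615 − 44)] × 10⁻⁶ = 816.11 + 122.07 = 938.18 kN·m.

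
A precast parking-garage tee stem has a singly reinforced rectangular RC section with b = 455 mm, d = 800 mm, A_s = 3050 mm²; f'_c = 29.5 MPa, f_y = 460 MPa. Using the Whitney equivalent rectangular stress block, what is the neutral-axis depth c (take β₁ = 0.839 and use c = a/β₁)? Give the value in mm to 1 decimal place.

c ≈ 146.6 mm

T = A_s f_y = 3050 × 460 = 1403000 N = 1403 kN.
Setting C = 0.85 f'_c a b equal to T: a = 1403000/(0.85 × 29.5 × 455) = 122.972 mm.
With β₁ = 0.839, c = a/β₁ = 122.972/0.839 = 146.6 mm.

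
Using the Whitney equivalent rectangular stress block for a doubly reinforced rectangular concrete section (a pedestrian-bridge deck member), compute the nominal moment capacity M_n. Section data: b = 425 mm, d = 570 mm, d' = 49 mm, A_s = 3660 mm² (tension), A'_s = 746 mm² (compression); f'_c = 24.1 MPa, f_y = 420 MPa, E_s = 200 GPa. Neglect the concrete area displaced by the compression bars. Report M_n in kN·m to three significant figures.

M_n ≈ 775 kN·m

Assume both tension and compression steel yield.
Net tension couple steel: A_s − A'_s = 2914 mm².
a = (A_s − A'_s) f_y / (0.85 f'_c b) = 1223880/(0.85 × 24.1 × 425) = 140.58 mm.
c = a/β₁ = 140.58/0.85 = 165.39 mm; ε'_s = 0.003(c − d')/c = 0.0021 ≥ f_y/E_s = 0.0021, so compression steel does yield.
M_n = (A_s − A'_s) f_y (d − a/2) + A'_s f_y (d − d') = [1223880 × (570 − 70.29) + 313320 × (570 − 49)] × 10⁻⁶ = 611.59 + 163.24 = 774.83 kN·m.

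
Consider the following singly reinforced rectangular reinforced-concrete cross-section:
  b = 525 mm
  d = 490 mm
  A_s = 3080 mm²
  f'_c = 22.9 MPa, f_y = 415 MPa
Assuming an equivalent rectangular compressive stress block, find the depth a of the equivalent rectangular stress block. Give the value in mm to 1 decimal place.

T = A_s f_y = 3080 × 415 = 1278200 N = 1278.2 kN.
Setting C = 0.85 f'_c a b equal to T: a = 1278200/(0.85 × 22.9 × 525) = 125.1 mm.

a ≈ 125.1 mm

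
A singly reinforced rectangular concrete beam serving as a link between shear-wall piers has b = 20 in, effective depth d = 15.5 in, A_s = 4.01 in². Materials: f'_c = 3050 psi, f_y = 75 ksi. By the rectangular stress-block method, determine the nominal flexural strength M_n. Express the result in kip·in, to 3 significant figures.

T = A_s f_y = 4.01 × 75 = 300.75 kips.
a = T/(0.85 f'_c b) = 300.75/(0.85 × 3.05 × 20) = 5.800 in.
M_n = T(d − a/2) = 300.75 × (15.5 − 2.9) = 3789.5 kip·in.

M_n ≈ 3790 kip·in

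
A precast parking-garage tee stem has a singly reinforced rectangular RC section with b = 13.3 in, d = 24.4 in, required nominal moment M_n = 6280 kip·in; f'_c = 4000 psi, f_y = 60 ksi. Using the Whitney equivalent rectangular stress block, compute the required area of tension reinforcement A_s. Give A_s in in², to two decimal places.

A_s ≈ 4.96 in²

From M_n = 0.85 f'_c a b (d − a/2):
a = d − √(d² − 2M_n/(0.85 f'_c b)) = 24.4 − √(24.4² − 2 × 6280/(0.85 × 4 × 13.3)) = 6.578 in.
A_s = 0.85 f'_c a b / f_y = 0.85 × 4 × 6.578 × 13.3 / 60 = 4.958 in².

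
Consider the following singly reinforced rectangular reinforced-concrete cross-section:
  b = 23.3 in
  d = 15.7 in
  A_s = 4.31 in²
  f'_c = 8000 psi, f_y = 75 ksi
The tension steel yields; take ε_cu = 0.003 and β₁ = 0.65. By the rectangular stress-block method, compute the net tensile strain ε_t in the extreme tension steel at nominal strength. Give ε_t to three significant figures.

a = A_s f_y/(0.85 f'_c b) = 2.040 in.
β₁ = 0.65, so c = a/β₁ = 2.040/0.65 = 3.138 in.
From the linear strain diagram with ε_cu = 0.003: ε_t = 0.003 (d − c)/c = 0.003 × (15.7 − 3.138)/3.138 = 0.0120.
Since ε_t ≥ 0.005, the section is tension-controlled.

ε_t ≈ 0.0120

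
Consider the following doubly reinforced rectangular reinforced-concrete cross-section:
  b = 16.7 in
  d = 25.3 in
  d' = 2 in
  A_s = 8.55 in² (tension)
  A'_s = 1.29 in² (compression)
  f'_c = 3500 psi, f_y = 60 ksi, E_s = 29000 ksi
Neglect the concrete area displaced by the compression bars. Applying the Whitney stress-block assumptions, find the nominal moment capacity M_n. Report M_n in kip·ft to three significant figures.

Assume both steels yield.
a = (A_s − A'_s) f_y/(0.85 f'_c b) = (8.55 − 1.29) × 60/(0.85 × 3.5 × 16.7) = 8.768 in.
c = a/β₁ = 8.768/0.85 = 10.315 in; ε'_s = 0.003(c − d')/c = 0.0024 ≥ ε_y = 0.0021, so the compression steel yields.
M_n = (A_s − A'_s) f_y (d − a/2) + A'_s f_y (d − d') = 435.6 × (25.3 − 4.384) + 77.4 × (25.3 − 2) = 9111.0 + 1803.4 = 10914.4 kip·in = 10914.4/12 = 909.53 kip·ft.

M_n ≈ 910 kip·ft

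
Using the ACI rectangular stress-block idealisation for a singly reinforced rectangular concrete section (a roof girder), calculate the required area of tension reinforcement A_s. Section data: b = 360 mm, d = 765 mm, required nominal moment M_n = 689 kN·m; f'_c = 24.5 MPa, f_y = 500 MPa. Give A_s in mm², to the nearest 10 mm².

With M_n = 0.85 f'_c a b (d − a/2), solve the quadratic for a:
a = d − √(d² − 2M_n/(0.85 f'_c b)) = 765 − √(765² − 2 × 689×10⁶/(0.85 × 24.5 × 360)) = 131.42 mm.
A_s = 0.85 f'_c a b / f_y = 0.85 × 24.5 × 131.42 × 360 / 500 = 1970.5 mm².

A_s ≈ 1970 mm²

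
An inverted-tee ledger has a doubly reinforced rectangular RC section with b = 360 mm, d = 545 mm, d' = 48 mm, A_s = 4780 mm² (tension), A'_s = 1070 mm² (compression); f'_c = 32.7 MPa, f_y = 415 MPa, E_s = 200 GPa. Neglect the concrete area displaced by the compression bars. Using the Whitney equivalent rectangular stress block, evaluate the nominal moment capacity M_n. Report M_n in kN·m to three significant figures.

Assume both tension and compression steel yield.
Net tension couple steel: A_s − A'_s = 3710 mm².
a = (A_s − A'_s) f_y / (0.85 f'_c b) = 1539650/(0.85 × 32.7 × 360) = 153.87 mm.
c = a/β₁ = 153.87/0.816 = 188.57 mm; ε'_s = 0.003(c − d')/c = 0.0022 ≥ f_y/E_s = 0.0021, so compression steel does yield.
M_n = (A_s − A'_s) f_y (d − a/2) + A'_s f_y (d − d') = [1539650 × (545 − 76.935) + 444050 × (545 − 48)] × 10⁻⁶ = 720.66 + 220.69 = 941.35 kN·m.

M_n ≈ 941 kN·m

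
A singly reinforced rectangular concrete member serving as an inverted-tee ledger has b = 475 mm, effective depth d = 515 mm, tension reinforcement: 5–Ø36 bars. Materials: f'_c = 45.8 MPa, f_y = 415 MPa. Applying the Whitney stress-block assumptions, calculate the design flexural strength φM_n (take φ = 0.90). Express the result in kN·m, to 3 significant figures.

A_s = 5 × 1018 = 5090 mm².
T = A_s f_y = 5090 × 415 = 2112350 N = 2112.35 kN.
From C = T: a = T/(0.85 f'_c b) = 2112350/(0.85 × 45.8 × 475) = 114.23 mm.
M_n = T(d − a/2) = 2112.35 kN × (515 − 57.115) mm = 967.21 kN·m.
φM_n = 0.90 × 967.21 = 870.49 kN·m.

φM_n ≈ 870 kN·m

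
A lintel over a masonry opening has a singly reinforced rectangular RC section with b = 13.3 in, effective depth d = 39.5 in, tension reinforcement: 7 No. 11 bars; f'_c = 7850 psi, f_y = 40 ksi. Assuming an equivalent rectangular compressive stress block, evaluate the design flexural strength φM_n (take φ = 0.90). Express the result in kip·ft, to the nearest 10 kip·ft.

A_s = 7 × 1.56 = 10.92 in².
T = A_s f_y = 10.92 × 40 = 436.8 kips.
a = T/(0.85 f'_c b) = 436.8/(0.85 × 7.85 × 13.3) = 4.922 in.
M_n = T(d − a/2) = 436.8 × (39.5 − 2.461) = 16178.6 kip·in = 16178.6/12 = 1348.22 kip·ft.
φM_n = 0.90 × 1348.22 = 1213.40 kip·ft.

φM_n ≈ 1210 kip·ft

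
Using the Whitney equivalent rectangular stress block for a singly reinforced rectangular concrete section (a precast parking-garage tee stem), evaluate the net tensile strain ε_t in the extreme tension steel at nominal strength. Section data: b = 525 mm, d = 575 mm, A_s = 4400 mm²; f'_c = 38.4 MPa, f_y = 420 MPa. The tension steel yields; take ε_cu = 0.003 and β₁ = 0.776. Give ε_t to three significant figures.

a = A_s f_y/(0.85 f'_c b) = 107.84 mm.
β₁ = 0.776, so c = a/β₁ = 107.84/0.776 = 138.97 mm.
From the linear strain diagram with ε_cu = 0.003: ε_t = 0.003 (d − c)/c = 0.003 × (575 − 138.97)/138.97 = 0.00941.
Since ε_t ≥ 0.005, the section is tension-controlled.

ε_t ≈ 0.00941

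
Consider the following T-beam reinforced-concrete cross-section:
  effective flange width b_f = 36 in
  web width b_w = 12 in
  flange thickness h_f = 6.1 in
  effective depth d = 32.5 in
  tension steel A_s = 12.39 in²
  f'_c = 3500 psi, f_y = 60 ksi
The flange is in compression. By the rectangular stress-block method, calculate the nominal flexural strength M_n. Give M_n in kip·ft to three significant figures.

Tension: T = A_s f_y = 12.39 × 60 = 743.4 kips.
Try a within the flange: a = T/(0.85 f'_c b_f) = 743.4/(0.85 × 3.5 × 36) = 6.941 in.
a = 6.941 > h_f = 6.1 in: the block extends into the web. Split into flange-overhang and web parts.
C_f = 0.85 f'_c (b_f − b_w) h_f = 0.85 × 3.5 × (36 − 12) × 6.1 = 435.5 kips.
Remaining web compression depth: a_w = (T − C_f)/(0.85 f'_c b_w) = (743.4 − 435.5)/(0.85 × 3.5 × 12) = 8.625 in.
M_n = C_f(d − h_f/2) + (T − C_f)(d − a_w/2) = 435.5 × (32.5 − 3.05) + 307.9 × (32.5 − 4.3125) = 12825.5 + 8678.9 = 21504.4 kip·in.
M_n = 21504.4/12 = 1792.03 kip·ft.

M_n ≈ 1790 kip·ft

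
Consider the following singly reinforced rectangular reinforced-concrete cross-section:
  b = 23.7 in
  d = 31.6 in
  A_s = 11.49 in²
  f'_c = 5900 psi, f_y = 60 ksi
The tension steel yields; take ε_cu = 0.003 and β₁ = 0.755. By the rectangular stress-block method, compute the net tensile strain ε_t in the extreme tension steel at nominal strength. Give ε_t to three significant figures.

ε_t ≈ 0.00934

a = A_s f_y/(0.85 f'_c b) = 5.800 in.
β₁ = 0.755, so c = a/β₁ = 5.800/0.755 = 7.682 in.
From the linear strain diagram with ε_cu = 0.003: ε_t = 0.003 (d − c)/c = 0.003 × (31.6 − 7.682)/7.682 = 0.00934.
Since ε_t ≥ 0.005, the section is tension-controlled.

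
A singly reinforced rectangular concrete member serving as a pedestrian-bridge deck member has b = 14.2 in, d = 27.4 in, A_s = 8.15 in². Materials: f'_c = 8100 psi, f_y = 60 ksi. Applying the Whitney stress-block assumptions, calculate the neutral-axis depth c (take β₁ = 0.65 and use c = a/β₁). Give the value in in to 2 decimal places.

c ≈ 7.69 in

T = A_s f_y = 8.15 × 60 = 489 kips.
a = T/(0.85 f'_c b) = 489/(0.85 × 8.1 × 14.2) = 5.0017 in.
With β₁ = 0.65, c = a/β₁ = 5.0017/0.65 = 7.69 in.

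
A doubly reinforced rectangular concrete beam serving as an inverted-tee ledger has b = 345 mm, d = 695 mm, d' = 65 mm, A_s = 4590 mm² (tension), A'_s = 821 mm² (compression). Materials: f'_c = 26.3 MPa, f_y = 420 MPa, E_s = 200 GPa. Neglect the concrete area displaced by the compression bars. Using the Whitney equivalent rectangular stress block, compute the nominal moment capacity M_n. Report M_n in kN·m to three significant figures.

Assume both tension and compression steel yield.
Net tension couple steel: A_s − A'_s = 3769 mm².
a = (A_s − A'_s) f_y / (0.85 f'_c b) = 1582980/(0.85 × 26.3 × 345) = 205.25 mm.
c = a/β₁ = 205.25/0.85 = 241.47 mm; ε'_s = 0.003(c − d')/c = 0.0022 ≥ f_y/E_s = 0.0021, so compression steel does yield.
M_n = (A_s − A'_s) f_y (d − a/2) + A'_s f_y (d − d') = [1582980 × (695 − 102.625) + 344820 × (695 − 65)] × 10⁻⁶ = 937.72 + 217.24 = 1154.96 kN·m.

M_n ≈ 1150 kN·m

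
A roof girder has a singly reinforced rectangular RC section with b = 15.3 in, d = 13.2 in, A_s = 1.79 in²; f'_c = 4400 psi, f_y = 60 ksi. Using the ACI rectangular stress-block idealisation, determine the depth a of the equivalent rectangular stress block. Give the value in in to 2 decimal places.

a ≈ 1.88 in

T = A_s f_y = 1.79 × 60 = 107.4 kips.
a = T/(0.85 f'_c b) = 107.4/(0.85 × 4.4 × 15.3) = 1.88 in.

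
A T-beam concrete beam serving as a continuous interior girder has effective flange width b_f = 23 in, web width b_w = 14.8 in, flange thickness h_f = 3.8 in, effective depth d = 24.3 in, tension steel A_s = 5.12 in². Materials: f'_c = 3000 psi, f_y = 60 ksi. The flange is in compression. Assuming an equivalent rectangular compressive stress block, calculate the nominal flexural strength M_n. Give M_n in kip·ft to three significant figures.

Tension: T = A_s f_y = 5.12 × 60 = 307.2 kips.
Try a within the flange: a = T/(0.85 f'_c b_f) = 307.2/(0.85 × 3 × 23) = 5.238 in.
a = 5.238 > h_f = 3.8 in: the block extends into the web. Split into flange-overhang and web parts.
C_f = 0.85 f'_c (b_f − b_w) h_f = 0.85 × 3 × (23 − 14.8) × 3.8 = 79.5 kips.
Remaining web compression depth: a_w = (T − C_f)/(0.85 f'_c b_w) = (307.2 − 79.5)/(0.85 × 3 × 14.8) = 6.033 in.
M_n = C_f(d − h_f/2) + (T − C_f)(d − a_w/2) = 79.5 × (24.3 − 1.9) + 227.7 × (24.3 − 3.0165) = 1780.8 + 4846.3 = 6627.1 kip·in.
M_n = 6627.1/12 = 552.26 kip·ft.

M_n ≈ 552 kip·ft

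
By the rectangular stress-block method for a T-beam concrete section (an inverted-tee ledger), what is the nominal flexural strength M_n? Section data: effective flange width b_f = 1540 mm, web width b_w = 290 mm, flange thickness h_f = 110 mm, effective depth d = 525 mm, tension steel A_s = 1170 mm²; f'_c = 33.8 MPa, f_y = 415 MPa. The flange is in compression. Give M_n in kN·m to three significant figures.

Tension: T = A_s f_y = 1170 × 415 = 485550 N.
Try a within the flange: a = T/(0.85 f'_c b_f) = 485550/(0.85 × 33.8 × 1540) = 10.97 mm.
Since a = 10.97 ≤ h_f = 110 mm, the stress block lies entirely in the flange; analyse as a rectangular beam of width b_f.
M_n = T(d − a/2) = 485550 × (525 − 5.485) = 252.25 × 10⁶ N·mm.
M_n = 252.25 kN·m.

M_n ≈ 252 kN·m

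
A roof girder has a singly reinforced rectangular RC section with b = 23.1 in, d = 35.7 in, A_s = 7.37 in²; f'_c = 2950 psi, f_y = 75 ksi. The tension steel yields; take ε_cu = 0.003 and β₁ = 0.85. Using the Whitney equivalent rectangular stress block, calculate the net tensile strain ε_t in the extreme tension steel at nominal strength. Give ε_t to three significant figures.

ε_t ≈ 0.00654

a = A_s f_y/(0.85 f'_c b) = 9.543 in.
β₁ = 0.85, so c = a/β₁ = 9.543/0.85 = 11.227 in.
From the linear strain diagram with ε_cu = 0.003: ε_t = 0.003 (d − c)/c = 0.003 × (35.7 − 11.227)/11.227 = 0.00654.
Since ε_t ≥ 0.005, the section is tension-controlled.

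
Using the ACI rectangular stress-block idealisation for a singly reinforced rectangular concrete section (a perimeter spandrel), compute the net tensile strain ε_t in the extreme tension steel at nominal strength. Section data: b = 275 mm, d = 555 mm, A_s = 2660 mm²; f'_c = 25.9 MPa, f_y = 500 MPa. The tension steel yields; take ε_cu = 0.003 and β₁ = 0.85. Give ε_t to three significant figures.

ε_t ≈ 0.00344

a = A_s f_y/(0.85 f'_c b) = 219.68 mm.
β₁ = 0.85, so c = a/β₁ = 219.68/0.85 = 258.45 mm.
From the linear strain diagram with ε_cu = 0.003: ε_t = 0.003 (d − c)/c = 0.003 × (555 − 258.45)/258.45 = 0.00344.
ε_t < 0.004 — the section is over-reinforced for flexure under ACI limits.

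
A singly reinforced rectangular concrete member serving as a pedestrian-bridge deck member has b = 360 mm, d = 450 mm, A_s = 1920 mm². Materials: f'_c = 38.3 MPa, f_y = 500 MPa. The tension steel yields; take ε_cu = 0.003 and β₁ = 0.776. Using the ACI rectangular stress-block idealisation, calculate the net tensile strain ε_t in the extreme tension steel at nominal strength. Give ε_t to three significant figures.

a = A_s f_y/(0.85 f'_c b) = 81.91 mm.
β₁ = 0.776, so c = a/β₁ = 81.91/0.776 = 105.55 mm.
From the linear strain diagram with ε_cu = 0.003: ε_t = 0.003 (d − c)/c = 0.003 × (450 − 105.55)/105.55 = 0.00979.
Since ε_t ≥ 0.005, the section is tension-controlled.

ε_t ≈ 0.00979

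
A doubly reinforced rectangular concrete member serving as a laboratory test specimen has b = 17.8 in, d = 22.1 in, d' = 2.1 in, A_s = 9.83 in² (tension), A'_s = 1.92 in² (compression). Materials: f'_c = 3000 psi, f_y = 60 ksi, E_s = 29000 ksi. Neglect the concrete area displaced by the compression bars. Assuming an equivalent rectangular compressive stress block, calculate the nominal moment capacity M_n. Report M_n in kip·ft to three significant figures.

Assume both steels yield.
a = (A_s − A'_s) f_y/(0.85 f'_c b) = (9.83 − 1.92) × 60/(0.85 × 3 × 17.8) = 10.456 in.
c = a/β₁ = 10.456/0.85 = 12.301 in; ε'_s = 0.003(c − d')/c = 0.0025 ≥ ε_y = 0.0021, so the compression steel yields.
M_n = (A_s − A'_s) f_y (d − a/2) + A'_s f_y (d − d') = 474.6 × (22.1 − 5.228) + 115.2 × (22.1 − 2.1) = 8007.5 + 2304.0 = 10311.5 kip·in = 10311.5/12 = 859.29 kip·ft.

M_n ≈ 859 kip·ft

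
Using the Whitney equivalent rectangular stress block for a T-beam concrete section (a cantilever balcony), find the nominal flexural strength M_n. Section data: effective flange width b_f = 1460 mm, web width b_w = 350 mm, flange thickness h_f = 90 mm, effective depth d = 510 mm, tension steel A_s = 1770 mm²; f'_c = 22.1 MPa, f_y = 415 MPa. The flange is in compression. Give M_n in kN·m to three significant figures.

Tension: T = A_s f_y = 1770 × 415 = 734550 N.
Try a within the flange: a = T/(0.85 f'_c b_f) = 734550/(0.85 × 22.1 × 1460) = 26.78 mm.
Since a = 26.78 ≤ h_f = 90 mm, the stress block lies entirely in the flange; analyse as a rectangular beam of width b_f.
M_n = T(d − a/2) = 734550 × (510 − 13.39) = 364.78 × 10⁶ N·mm.
M_n = 364.78 kN·m.

M_n ≈ 365 kN·m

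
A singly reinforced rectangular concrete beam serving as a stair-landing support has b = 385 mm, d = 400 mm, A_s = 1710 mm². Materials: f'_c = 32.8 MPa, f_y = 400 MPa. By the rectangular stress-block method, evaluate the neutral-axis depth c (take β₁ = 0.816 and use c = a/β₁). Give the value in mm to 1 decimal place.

T = A_s f_y = 1710 × 400 = 684000 N = 684 kN.
Setting C = 0.85 f'_c a b equal to T: a = 684000/(0.85 × 32.8 × 385) = 63.724 mm.
With β₁ = 0.816, c = a/β₁ = 63.724/0.816 = 78.1 mm.

c ≈ 78.1 mm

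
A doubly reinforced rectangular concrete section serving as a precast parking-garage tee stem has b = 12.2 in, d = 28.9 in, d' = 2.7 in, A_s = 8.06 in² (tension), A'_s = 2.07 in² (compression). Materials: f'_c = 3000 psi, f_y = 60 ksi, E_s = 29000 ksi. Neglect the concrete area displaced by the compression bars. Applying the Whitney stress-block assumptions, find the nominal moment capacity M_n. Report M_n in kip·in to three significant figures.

Assume both steels yield.
a = (A_s − A'_s) f_y/(0.85 f'_c b) = (8.06 − 2.07) × 60/(0.85 × 3 × 12.2) = 11.553 in.
c = a/β₁ = 11.553/0.85 = 13.592 in; ε'_s = 0.003(c − d')/c = 0.0024 ≥ ε_y = 0.0021, so the compression steel yields.
M_n = (A_s − A'_s) f_y (d − a/2) + A'_s f_y (d − d') = 359.4 × (28.9 − 5.7765) + 124.2 × (28.9 − 2.7) = 8310.6 + 3254.0 = 11564.6 kip·in.

M_n ≈ 11600 kip·in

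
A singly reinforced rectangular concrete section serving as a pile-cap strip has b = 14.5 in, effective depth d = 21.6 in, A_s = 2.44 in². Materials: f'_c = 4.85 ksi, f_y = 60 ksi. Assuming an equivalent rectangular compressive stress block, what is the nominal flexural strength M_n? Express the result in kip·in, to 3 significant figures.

T = A_s f_y = 2.44 × 60 = 146.4 kips.
a = T/(0.85 f'_c b) = 146.4/(0.85 × 4.85 × 14.5) = 2.449 in.
M_n = T(d − a/2) = 146.4 × (21.6 − 1.2245) = 2983.0 kip·in.

M_n ≈ 2980 kip·in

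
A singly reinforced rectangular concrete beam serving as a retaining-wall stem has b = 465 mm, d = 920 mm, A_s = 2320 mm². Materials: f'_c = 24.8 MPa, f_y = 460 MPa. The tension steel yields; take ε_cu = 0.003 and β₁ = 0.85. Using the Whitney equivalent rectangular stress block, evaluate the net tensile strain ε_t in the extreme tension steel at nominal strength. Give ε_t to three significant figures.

a = A_s f_y/(0.85 f'_c b) = 108.87 mm.
β₁ = 0.85, so c = a/β₁ = 108.87/0.85 = 128.08 mm.
From the linear strain diagram with ε_cu = 0.003: ε_t = 0.003 (d − c)/c = 0.003 × (920 − 128.08)/128.08 = 0.0185.
Since ε_t ≥ 0.005, the section is tension-controlled.

ε_t ≈ 0.0185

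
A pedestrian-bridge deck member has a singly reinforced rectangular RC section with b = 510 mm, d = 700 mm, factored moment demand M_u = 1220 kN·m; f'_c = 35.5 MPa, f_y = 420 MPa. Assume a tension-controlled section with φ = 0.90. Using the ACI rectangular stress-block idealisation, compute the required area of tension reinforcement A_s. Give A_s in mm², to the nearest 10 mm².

A_s ≈ 5120 mm²

M_n = M_u/φ = 1220/0.90 = 1355.56 kN·m.
With M_n = 0.85 f'_c a b (d − a/2), solve the quadratic for a:
a = d − √(d² − 2M_n/(0.85 f'_c b)) = 700 − √(700² − 2 × 1355.56×10⁶/(0.85 × 35.5 × 510)) = 139.79 mm.
A_s = 0.85 f'_c a b / f_y = 0.85 × 35.5 × 139.79 × 510 / 420 = 5122.1 mm².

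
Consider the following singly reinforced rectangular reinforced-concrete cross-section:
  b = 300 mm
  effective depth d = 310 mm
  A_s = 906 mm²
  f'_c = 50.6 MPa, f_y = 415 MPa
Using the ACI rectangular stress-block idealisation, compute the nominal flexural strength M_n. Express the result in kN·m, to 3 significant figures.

T = A_s f_y = 906 × 415 = 375990 N = 375.99 kN.
From C = T: a = T/(0.85 f'_c b) = 375990/(0.85 × 50.6 × 300) = 29.14 mm.
M_n = T(d − a/2) = 375.99 kN × (310 − 14.57) mm = 111.08 kN·m.

M_n ≈ 111 kN·m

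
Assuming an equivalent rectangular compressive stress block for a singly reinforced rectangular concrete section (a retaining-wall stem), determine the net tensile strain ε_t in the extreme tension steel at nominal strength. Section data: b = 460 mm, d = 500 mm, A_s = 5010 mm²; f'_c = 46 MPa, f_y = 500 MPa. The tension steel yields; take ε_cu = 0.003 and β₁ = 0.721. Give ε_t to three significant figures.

a = A_s f_y/(0.85 f'_c b) = 139.27 mm.
β₁ = 0.721, so c = a/β₁ = 139.27/0.721 = 193.16 mm.
From the linear strain diagram with ε_cu = 0.003: ε_t = 0.003 (d − c)/c = 0.003 × (500 − 193.16)/193.16 = 0.00477.
ε_t is between 0.004 and 0.005 — transition zone.

ε_t ≈ 0.00477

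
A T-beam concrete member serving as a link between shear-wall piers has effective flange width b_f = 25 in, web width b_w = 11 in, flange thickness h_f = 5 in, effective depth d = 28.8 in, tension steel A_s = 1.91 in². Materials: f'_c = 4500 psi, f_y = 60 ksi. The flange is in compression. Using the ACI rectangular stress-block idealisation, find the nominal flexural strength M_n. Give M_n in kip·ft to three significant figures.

M_n ≈ 269 kip·ft

Tension: T = A_s f_y = 1.91 × 60 = 114.6 kips.
Try a within the flange: a = T/(0.85 f'_c b_f) = 114.6/(0.85 × 4.5 × 25) = 1.198 in.
Since a = 1.198 ≤ h_f = 5 in, the stress block lies entirely in the flange; analyse as a rectangular beam of width b_f.
M_n = T(d − a/2) = 114.6 × (28.8 − 0.599) = 3231.8 kip·in.
M_n = 3231.8/12 = 269.32 kip·ft.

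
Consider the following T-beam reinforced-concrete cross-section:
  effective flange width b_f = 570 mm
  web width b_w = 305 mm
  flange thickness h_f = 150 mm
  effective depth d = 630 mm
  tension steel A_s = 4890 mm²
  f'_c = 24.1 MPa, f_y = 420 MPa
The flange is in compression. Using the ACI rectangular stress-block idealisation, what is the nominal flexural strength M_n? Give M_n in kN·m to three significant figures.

Tension: T = A_s f_y = 4890 × 420 = 2053800 N.
Try a within the flange: a = T/(0.85 f'_c b_f) = 2053800/(0.85 × 24.1 × 570) = 175.89 mm.
a = 175.89 > h_f = 150 mm: the block extends into the web. Split into flange-overhang and web parts.
C_f = 0.85 f'_c (b_f − b_w) h_f = 0.85 × 24.1 × (570 − 305) × 150 = 814279 N.
Remaining web compression depth: a_w = (T − C_f)/(0.85 f'_c b_w) = (2053800 − 814279)/(0.85 × 24.1 × 305) = 198.39 mm.
M_n = C_f(d − h_f/2) + (T − C_f)(d − a_w/2) = 814279 × (630 − 75) + 1239521 × (630 − 99.195) = 451.92 + 657.94 = 1109.86 × 10⁶ N·mm.
M_n = 1109.86 kN·m.

M_n ≈ 1110 kN·m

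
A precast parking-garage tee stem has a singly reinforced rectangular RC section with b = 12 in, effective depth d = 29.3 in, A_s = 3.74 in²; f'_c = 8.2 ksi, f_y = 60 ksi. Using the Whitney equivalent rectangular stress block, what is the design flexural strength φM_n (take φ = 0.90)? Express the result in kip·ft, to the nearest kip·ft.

T = A_s f_y = 3.74 × 60 = 224.4 kips.
a = T/(0.85 f'_c b) = 224.4/(0.85 × 8.2 × 12) = 2.683 in.
M_n = T(d − a/2) = 224.4 × (29.3 − 1.3415) = 6273.9 kip·in = 6273.9/12 = 522.83 kip·ft.
φM_n = 0.90 × 522.83 = 470.55 kip·ft.

φM_n ≈ 471 kip·ft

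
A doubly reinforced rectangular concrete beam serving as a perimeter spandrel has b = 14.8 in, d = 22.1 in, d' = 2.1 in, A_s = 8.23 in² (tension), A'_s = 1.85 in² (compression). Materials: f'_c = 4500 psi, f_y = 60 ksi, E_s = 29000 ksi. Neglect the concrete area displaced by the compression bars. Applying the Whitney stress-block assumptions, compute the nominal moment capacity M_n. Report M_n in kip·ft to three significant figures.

M_n ≈ 782 kip·ft

Assume both steels yield.
a = (A_s − A'_s) f_y/(0.85 f'_c b) = (8.23 − 1.85) × 60/(0.85 × 4.5 × 14.8) = 6.762 in.
c = a/β₁ = 6.762/0.825 = 8.196 in; ε'_s = 0.003(c − d')/c = 0.0022 ≥ ε_y = 0.0021, so the compression steel yields.
M_n = (A_s − A'_s) f_y (d − a/2) + A'_s f_y (d − d') = 382.8 × (22.1 − 3.381) + 111 × (22.1 − 2.1) = 7165.6 + 2220.0 = 9385.6 kip·in = 9385.6/12 = 782.13 kip·ft.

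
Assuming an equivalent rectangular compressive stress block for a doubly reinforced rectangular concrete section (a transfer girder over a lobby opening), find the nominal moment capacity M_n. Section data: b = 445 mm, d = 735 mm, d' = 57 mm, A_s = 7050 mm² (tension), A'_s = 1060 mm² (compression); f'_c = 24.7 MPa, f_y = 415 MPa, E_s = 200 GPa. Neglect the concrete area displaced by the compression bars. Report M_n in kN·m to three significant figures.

Assume both tension and compression steel yield.
Net tension couple steel: A_s − A'_s = 5990 mm².
a = (A_s − A'_s) f_y / (0.85 f'_c b) = 2485850/(0.85 × 24.7 × 445) = 266.07 mm.
c = a/β₁ = 266.07/0.85 = 313.02 mm; ε'_s = 0.003(c − d')/c = 0.0025 ≥ f_y/E_s = 0.0021, so compression steel does yield.
M_n = (A_s − A'_s) f_y (d − a/2) + A'_s f_y (d − d') = [2485850 × (735 − 133.035) + 439900 × (735 − 57)] × 10⁻⁶ = 1496.39 + 298.25 = 1794.64 kN·m.

M_n ≈ 1790 kN·m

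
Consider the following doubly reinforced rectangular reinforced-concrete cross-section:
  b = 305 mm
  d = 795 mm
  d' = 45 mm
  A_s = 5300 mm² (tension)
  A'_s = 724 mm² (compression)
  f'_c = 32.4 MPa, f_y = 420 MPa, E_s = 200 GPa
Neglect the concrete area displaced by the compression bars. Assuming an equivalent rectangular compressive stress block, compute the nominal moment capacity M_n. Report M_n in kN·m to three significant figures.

Assume both tension and compression steel yield.
Net tension couple steel: A_s − A'_s = 4576 mm².
a = (A_s − A'_s) f_y / (0.85 f'_c b) = 1921920/(0.85 × 32.4 × 305) = 228.81 mm.
c = a/β₁ = 228.81/0.819 = 279.38 mm; ε'_s = 0.003(c − d')/c = 0.0025 ≥ f_y/E_s = 0.0021, so compression steel does yield.
M_n = (A_s − A'_s) f_y (d − a/2) + A'_s f_y (d − d') = [1921920 × (795 − 114.405) + 304080 × (795 − 45)] × 10⁻⁶ = 1308.05 + 228.06 = 1536.11 kN·m.

M_n ≈ 1540 kN·m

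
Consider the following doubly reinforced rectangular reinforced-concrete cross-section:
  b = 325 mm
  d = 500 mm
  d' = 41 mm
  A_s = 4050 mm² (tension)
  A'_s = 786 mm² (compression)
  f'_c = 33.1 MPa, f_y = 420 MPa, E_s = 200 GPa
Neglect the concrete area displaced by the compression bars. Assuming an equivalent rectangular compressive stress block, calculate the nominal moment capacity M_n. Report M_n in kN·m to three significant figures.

M_n ≈ 734 kN·m

Assume both tension and compression steel yield.
Net tension couple steel: A_s − A'_s = 3264 mm².
a = (A_s − A'_s) f_y / (0.85 f'_c b) = 1370880/(0.85 × 33.1 × 325) = 149.92 mm.
c = a/β₁ = 149.92/0.814 = 184.18 mm; ε'_s = 0.003(c − d')/c = 0.0023 ≥ f_y/E_s = 0.0021, so compression steel does yield.
M_n = (A_s − A'_s) f_y (d − a/2) + A'_s f_y (d − d') = [1370880 × (500 − 74.96) + 330120 × (500 − 41)] × 10⁻⁶ = 582.68 + 151.53 = 734.21 kN·m.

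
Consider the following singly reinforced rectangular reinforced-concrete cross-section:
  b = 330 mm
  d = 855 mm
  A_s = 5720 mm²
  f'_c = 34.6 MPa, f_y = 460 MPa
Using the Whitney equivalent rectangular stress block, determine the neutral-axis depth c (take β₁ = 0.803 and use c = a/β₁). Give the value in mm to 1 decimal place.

c ≈ 337.6 mm

T = A_s f_y = 5720 × 460 = 2631200 N = 2631.2 kN.
Setting C = 0.85 f'_c a b equal to T: a = 2631200/(0.85 × 34.6 × 330) = 271.110 mm.
With β₁ = 0.803, c = a/β₁ = 271.110/0.803 = 337.6 mm.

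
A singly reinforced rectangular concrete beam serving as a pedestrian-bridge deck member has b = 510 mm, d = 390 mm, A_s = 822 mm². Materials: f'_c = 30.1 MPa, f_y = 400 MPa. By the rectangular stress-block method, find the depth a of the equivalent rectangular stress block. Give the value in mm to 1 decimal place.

T = A_s f_y = 822 × 400 = 328800 N = 328.8 kN.
Setting C = 0.85 f'_c a b equal to T: a = 328800/(0.85 × 30.1 × 510) = 25.2 mm.

a ≈ 25.2 mm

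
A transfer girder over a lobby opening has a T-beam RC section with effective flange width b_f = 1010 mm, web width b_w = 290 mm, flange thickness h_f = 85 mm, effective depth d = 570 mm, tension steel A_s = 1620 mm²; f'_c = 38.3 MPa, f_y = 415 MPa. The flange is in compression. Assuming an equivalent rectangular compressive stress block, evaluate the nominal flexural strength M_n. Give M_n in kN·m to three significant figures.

Tension: T = A_s f_y = 1620 × 415 = 672300 N.
Try a within the flange: a = T/(0.85 f'_c b_f) = 672300/(0.85 × 38.3 × 1010) = 20.45 mm.
Since a = 20.45 ≤ h_f = 85 mm, the stress block lies entirely in the flange; analyse as a rectangular beam of width b_f.
M_n = T(d − a/2) = 672300 × (570 − 10.225) = 376.34 × 10⁶ N·mm.
M_n = 376.34 kN·m.

M_n ≈ 376 kN·m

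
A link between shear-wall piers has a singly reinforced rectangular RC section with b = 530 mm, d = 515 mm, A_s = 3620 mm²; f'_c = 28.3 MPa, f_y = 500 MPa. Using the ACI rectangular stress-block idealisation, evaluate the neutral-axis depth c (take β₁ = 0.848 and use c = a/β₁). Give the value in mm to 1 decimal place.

T = A_s f_y = 3620 × 500 = 1810000 N = 1810 kN.
Setting C = 0.85 f'_c a b equal to T: a = 1810000/(0.85 × 28.3 × 530) = 141.970 mm.
With β₁ = 0.848, c = a/β₁ = 141.970/0.848 = 167.4 mm.

c ≈ 167.4 mm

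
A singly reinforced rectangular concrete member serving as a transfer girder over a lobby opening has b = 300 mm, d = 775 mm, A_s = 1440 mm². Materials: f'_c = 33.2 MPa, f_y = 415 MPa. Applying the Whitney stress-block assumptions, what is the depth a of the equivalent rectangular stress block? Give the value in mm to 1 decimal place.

a ≈ 70.6 mm

T = A_s f_y = 1440 × 415 = 597600 N = 597.6 kN.
Setting C = 0.85 f'_c a b equal to T: a = 597600/(0.85 × 33.2 × 300) = 70.6 mm.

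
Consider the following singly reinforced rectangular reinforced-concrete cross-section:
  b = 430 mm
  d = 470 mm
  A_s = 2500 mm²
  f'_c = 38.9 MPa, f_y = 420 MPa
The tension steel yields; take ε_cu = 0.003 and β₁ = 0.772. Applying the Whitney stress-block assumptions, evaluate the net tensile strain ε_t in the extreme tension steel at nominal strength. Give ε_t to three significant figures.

ε_t ≈ 0.0117

a = A_s f_y/(0.85 f'_c b) = 73.85 mm.
β₁ = 0.772, so c = a/β₁ = 73.85/0.772 = 95.66 mm.
From the linear strain diagram with ε_cu = 0.003: ε_t = 0.003 (d − c)/c = 0.003 × (470 − 95.66)/95.66 = 0.0117.
Since ε_t ≥ 0.005, the section is tension-controlled.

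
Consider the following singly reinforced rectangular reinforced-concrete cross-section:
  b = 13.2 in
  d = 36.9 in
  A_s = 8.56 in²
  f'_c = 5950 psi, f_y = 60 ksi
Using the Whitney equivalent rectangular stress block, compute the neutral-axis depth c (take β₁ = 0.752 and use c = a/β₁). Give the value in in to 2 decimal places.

c ≈ 10.23 in

T = A_s f_y = 8.56 × 60 = 513.6 kips.
a = T/(0.85 f'_c b) = 513.6/(0.85 × 5.95 × 13.2) = 7.6933 in.
With β₁ = 0.752, c = a/β₁ = 7.6933/0.752 = 10.23 in.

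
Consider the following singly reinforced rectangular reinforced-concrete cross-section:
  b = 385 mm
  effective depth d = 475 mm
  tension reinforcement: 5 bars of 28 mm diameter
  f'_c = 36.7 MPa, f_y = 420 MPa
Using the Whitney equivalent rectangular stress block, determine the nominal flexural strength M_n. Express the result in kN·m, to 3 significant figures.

M_n ≈ 545 kN·m

A_s = 5 × 616 = 3080 mm².
T = A_s f_y = 3080 × 420 = 1293600 N = 1293.6 kN.
From C = T: a = T/(0.85 f'_c b) = 1293600/(0.85 × 36.7 × 385) = 107.71 mm.
M_n = T(d − a/2) = 1293.6 kN × (475 − 53.855) mm = 544.79 kN·m.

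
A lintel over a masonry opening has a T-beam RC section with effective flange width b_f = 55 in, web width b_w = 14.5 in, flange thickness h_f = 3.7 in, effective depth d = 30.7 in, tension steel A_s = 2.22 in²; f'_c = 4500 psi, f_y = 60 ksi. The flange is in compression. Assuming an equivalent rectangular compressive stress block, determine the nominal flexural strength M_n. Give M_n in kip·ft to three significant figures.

M_n ≈ 337 kip·ft

Tension: T = A_s f_y = 2.22 × 60 = 133.2 kips.
Try a within the flange: a = T/(0.85 f'_c b_f) = 133.2/(0.85 × 4.5 × 55) = 0.633 in.
Since a = 0.633 ≤ h_f = 3.7 in, the stress block lies entirely in the flange; analyse as a rectangular beam of width b_f.
M_n = T(d − a/2) = 133.2 × (30.7 − 0.3165) = 4047.1 kip·in.
M_n = 4047.1/12 = 337.26 kip·ft.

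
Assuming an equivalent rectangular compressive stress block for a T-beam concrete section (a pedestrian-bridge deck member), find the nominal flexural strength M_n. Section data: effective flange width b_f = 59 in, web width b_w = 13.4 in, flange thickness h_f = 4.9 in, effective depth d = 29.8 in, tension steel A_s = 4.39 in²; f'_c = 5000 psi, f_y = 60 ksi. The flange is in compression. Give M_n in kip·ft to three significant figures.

M_n ≈ 643 kip·ft

Tension: T = A_s f_y = 4.39 × 60 = 263.4 kips.
Try a within the flange: a = T/(0.85 f'_c b_f) = 263.4/(0.85 × 5 × 59) = 1.050 in.
Since a = 1.050 ≤ h_f = 4.9 in, the stress block lies entirely in the flange; analyse as a rectangular beam of width b_f.
M_n = T(d − a/2) = 263.4 × (29.8 − 0.525) = 7711.0 kip·in.
M_n = 7711.0/12 = 642.58 kip·ft.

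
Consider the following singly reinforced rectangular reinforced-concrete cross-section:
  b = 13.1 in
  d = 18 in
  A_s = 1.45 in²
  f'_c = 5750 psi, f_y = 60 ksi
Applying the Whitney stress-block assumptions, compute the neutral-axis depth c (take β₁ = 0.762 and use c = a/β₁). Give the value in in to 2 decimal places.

c ≈ 1.78 in

T = A_s f_y = 1.45 × 60 = 87 kips.
a = T/(0.85 f'_c b) = 87/(0.85 × 5.75 × 13.1) = 1.3588 in.
With β₁ = 0.762, c = a/β₁ = 1.3588/0.762 = 1.78 in.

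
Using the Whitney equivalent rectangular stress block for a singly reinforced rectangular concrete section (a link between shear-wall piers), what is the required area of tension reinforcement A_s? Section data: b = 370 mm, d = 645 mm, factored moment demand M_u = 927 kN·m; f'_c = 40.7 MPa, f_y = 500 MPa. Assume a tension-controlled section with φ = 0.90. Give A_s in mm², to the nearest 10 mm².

A_s ≈ 3580 mm²

M_n = M_u/φ = 927/0.90 = 1030 kN·m.
With M_n = 0.85 f'_c a b (d − a/2), solve the quadratic for a:
a = d − √(d² − 2M_n/(0.85 f'_c b)) = 645 − √(645² − 2 × 1030×10⁶/(0.85 × 40.7 × 370)) = 139.94 mm.
A_s = 0.85 f'_c a b / f_y = 0.85 × 40.7 × 139.94 × 370 / 500 = 3582.5 mm².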